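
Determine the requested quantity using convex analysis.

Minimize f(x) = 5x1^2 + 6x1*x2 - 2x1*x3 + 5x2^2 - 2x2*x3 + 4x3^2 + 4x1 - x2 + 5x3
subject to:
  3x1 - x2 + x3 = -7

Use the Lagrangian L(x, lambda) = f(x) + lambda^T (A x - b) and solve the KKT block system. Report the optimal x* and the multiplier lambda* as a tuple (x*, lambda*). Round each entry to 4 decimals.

Form the Lagrangian:
  L(x, lambda) = (1/2) x^T Q x + c^T x + lambda^T (A x - b)
Stationarity (grad_x L = 0): Q x + c + A^T lambda = 0.
Primal feasibility: A x = b.

This gives the KKT block system:
  [ Q   A^T ] [ x     ]   [-c ]
  [ A    0  ] [ lambda ] = [ b ]

Solving the linear system:
  x*      = (-1.6625, 1.0518, -0.9607)
  lambda* = (1.4643)
  f(x*)   = -1.1277

x* = (-1.6625, 1.0518, -0.9607), lambda* = (1.4643)


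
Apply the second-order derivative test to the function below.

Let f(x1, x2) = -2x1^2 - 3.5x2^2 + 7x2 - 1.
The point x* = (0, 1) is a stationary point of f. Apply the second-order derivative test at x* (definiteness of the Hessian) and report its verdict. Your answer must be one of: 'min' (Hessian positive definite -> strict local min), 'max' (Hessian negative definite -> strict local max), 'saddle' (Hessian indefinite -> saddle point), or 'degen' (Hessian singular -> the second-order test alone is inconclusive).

Compute the Hessian H = grad^2 f:
  H = [[-4, 0], [0, -7]]
Verify stationarity: grad f(x*) = H x* + g = (0, 0).
Eigenvalues of H: -7, -4.
Both eigenvalues < 0, so H is negative definite -> x* is a strict local max.

max


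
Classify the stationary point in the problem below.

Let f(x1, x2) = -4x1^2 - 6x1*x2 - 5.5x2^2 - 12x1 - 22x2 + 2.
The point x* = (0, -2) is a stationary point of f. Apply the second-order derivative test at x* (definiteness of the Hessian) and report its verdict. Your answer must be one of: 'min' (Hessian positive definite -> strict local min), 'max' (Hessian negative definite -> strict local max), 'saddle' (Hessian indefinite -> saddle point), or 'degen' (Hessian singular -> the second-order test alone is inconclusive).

Compute the Hessian H = grad^2 f:
  H = [[-8, -6], [-6, -11]]
Verify stationarity: grad f(x*) = H x* + g = (0, 0).
Eigenvalues of H: -15.6847, -3.3153.
Both eigenvalues < 0, so H is negative definite -> x* is a strict local max.

max


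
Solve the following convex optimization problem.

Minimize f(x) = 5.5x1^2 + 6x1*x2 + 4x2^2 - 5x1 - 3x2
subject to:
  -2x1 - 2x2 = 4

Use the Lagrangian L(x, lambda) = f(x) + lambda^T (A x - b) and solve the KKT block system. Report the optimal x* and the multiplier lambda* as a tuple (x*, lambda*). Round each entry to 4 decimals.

Form the Lagrangian:
  L(x, lambda) = (1/2) x^T Q x + c^T x + lambda^T (A x - b)
Stationarity (grad_x L = 0): Q x + c + A^T lambda = 0.
Primal feasibility: A x = b.

This gives the KKT block system:
  [ Q   A^T ] [ x     ]   [-c ]
  [ A    0  ] [ lambda ] = [ b ]

Solving the linear system:
  x*      = (-0.2857, -1.7143)
  lambda* = (-9.2143)
  f(x*)   = 21.7143

x* = (-0.2857, -1.7143), lambda* = (-9.2143)


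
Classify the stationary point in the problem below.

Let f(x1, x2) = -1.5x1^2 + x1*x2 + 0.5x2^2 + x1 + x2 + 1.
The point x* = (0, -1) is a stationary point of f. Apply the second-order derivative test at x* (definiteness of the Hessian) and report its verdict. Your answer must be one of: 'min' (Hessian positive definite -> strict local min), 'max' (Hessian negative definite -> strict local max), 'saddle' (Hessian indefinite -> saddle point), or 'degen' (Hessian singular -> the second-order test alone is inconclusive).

Compute the Hessian H = grad^2 f:
  H = [[-3, 1], [1, 1]]
Verify stationarity: grad f(x*) = H x* + g = (0, 0).
Eigenvalues of H: -3.2361, 1.2361.
Eigenvalues have mixed signs, so H is indefinite -> x* is a saddle point.

saddle


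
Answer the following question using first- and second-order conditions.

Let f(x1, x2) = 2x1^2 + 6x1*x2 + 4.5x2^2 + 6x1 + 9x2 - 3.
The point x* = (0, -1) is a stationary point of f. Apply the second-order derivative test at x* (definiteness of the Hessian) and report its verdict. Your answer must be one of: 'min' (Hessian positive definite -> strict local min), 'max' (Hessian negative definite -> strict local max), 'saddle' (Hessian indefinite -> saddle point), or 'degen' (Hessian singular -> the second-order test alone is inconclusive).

Compute the Hessian H = grad^2 f:
  H = [[4, 6], [6, 9]]
Verify stationarity: grad f(x*) = H x* + g = (0, 0).
Eigenvalues of H: 0, 13.
H has a zero eigenvalue (singular; positive semidefinite but not definite), so H is neither positive definite, negative definite, nor indefinite. The second-order test alone is inconclusive -> degen.
(Indeed, f is constant along the null direction of H through x*, so x* is not a strict local extremum.)

degen


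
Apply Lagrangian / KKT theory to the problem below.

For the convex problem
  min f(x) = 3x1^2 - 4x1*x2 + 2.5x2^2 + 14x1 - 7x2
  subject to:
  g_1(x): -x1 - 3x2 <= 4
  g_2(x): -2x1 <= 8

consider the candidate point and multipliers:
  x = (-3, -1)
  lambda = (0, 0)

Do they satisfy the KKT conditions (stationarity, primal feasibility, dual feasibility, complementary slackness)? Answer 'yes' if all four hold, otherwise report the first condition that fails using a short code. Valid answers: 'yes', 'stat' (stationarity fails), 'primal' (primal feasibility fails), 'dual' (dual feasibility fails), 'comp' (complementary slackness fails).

Gradient of f: grad f(x) = Q x + c = (0, 0)
Constraint values g_i(x) = a_i^T x - b_i:
  g_1((-3, -1)) = 2
  g_2((-3, -1)) = -2
Stationarity residual: grad f(x) + sum_i lambda_i a_i = (0, 0)
  -> stationarity OK
Primal feasibility (all g_i <= 0): FAILS
Dual feasibility (all lambda_i >= 0): OK
Complementary slackness (lambda_i * g_i(x) = 0 for all i): OK

Verdict: the first failing condition is primal_feasibility -> primal.

primal


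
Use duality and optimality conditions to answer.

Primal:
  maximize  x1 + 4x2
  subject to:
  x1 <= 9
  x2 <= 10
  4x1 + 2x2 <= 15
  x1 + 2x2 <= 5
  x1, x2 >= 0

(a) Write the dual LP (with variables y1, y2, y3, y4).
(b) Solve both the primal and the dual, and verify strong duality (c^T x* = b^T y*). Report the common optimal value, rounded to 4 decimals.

The standard primal-dual pair for 'max c^T x s.t. A x <= b, x >= 0' is:
  Dual:  min b^T y  s.t.  A^T y >= c,  y >= 0.

So the dual LP is:
  minimize  9y1 + 10y2 + 15y3 + 5y4
  subject to:
    y1 + 4y3 + y4 >= 1
    y2 + 2y3 + 2y4 >= 4
    y1, y2, y3, y4 >= 0

Solving the primal: x* = (0, 2.5).
  primal value c^T x* = 10.
Solving the dual: y* = (0, 0, 0, 2).
  dual value b^T y* = 10.
Strong duality: c^T x* = b^T y*. Confirmed.

10


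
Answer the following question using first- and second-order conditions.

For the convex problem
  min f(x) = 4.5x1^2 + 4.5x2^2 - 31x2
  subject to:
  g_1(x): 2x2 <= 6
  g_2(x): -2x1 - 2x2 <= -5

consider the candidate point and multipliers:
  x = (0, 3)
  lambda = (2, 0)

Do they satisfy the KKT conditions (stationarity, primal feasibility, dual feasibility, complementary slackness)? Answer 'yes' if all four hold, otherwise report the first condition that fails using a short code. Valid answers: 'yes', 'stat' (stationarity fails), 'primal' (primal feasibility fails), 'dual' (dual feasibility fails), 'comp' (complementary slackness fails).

Gradient of f: grad f(x) = Q x + c = (0, -4)
Constraint values g_i(x) = a_i^T x - b_i:
  g_1((0, 3)) = 0
  g_2((0, 3)) = -1
Stationarity residual: grad f(x) + sum_i lambda_i a_i = (0, 0)
  -> stationarity OK
Primal feasibility (all g_i <= 0): OK
Dual feasibility (all lambda_i >= 0): OK
Complementary slackness (lambda_i * g_i(x) = 0 for all i): OK

Verdict: yes, KKT holds.

yes


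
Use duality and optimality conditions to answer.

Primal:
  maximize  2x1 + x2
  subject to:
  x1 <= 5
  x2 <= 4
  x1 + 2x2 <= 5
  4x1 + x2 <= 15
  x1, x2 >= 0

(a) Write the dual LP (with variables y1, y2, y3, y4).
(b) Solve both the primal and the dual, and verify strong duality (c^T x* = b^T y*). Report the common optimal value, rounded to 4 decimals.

The standard primal-dual pair for 'max c^T x s.t. A x <= b, x >= 0' is:
  Dual:  min b^T y  s.t.  A^T y >= c,  y >= 0.

So the dual LP is:
  minimize  5y1 + 4y2 + 5y3 + 15y4
  subject to:
    y1 + y3 + 4y4 >= 2
    y2 + 2y3 + y4 >= 1
    y1, y2, y3, y4 >= 0

Solving the primal: x* = (3.5714, 0.7143).
  primal value c^T x* = 7.8571.
Solving the dual: y* = (0, 0, 0.2857, 0.4286).
  dual value b^T y* = 7.8571.
Strong duality: c^T x* = b^T y*. Confirmed.

7.8571


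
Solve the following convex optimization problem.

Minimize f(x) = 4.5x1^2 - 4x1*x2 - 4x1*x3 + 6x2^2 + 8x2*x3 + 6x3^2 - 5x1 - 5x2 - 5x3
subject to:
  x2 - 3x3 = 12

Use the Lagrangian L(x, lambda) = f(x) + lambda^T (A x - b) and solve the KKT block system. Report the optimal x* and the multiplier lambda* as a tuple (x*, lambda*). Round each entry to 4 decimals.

Form the Lagrangian:
  L(x, lambda) = (1/2) x^T Q x + c^T x + lambda^T (A x - b)
Stationarity (grad_x L = 0): Q x + c + A^T lambda = 0.
Primal feasibility: A x = b.

This gives the KKT block system:
  [ Q   A^T ] [ x     ]   [-c ]
  [ A    0  ] [ lambda ] = [ b ]

Solving the linear system:
  x*      = (0.6178, 3.1051, -2.965)
  lambda* = (-6.0701)
  f(x*)   = 34.5255

x* = (0.6178, 3.1051, -2.965), lambda* = (-6.0701)


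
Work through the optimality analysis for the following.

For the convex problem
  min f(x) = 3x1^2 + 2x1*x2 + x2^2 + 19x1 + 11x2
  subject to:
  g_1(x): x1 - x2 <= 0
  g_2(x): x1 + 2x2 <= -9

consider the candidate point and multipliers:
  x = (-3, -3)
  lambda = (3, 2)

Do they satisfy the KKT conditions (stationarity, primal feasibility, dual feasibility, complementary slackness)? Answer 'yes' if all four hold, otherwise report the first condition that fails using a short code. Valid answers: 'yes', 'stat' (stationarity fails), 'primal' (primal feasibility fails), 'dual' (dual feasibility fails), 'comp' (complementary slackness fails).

Gradient of f: grad f(x) = Q x + c = (-5, -1)
Constraint values g_i(x) = a_i^T x - b_i:
  g_1((-3, -3)) = 0
  g_2((-3, -3)) = 0
Stationarity residual: grad f(x) + sum_i lambda_i a_i = (0, 0)
  -> stationarity OK
Primal feasibility (all g_i <= 0): OK
Dual feasibility (all lambda_i >= 0): OK
Complementary slackness (lambda_i * g_i(x) = 0 for all i): OK

Verdict: yes, KKT holds.

yes


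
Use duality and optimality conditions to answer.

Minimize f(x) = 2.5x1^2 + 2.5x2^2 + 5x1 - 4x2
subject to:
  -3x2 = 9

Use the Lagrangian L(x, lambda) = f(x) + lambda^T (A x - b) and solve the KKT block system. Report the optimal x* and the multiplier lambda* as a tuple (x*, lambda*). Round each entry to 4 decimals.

Form the Lagrangian:
  L(x, lambda) = (1/2) x^T Q x + c^T x + lambda^T (A x - b)
Stationarity (grad_x L = 0): Q x + c + A^T lambda = 0.
Primal feasibility: A x = b.

This gives the KKT block system:
  [ Q   A^T ] [ x     ]   [-c ]
  [ A    0  ] [ lambda ] = [ b ]

Solving the linear system:
  x*      = (-1, -3)
  lambda* = (-6.3333)
  f(x*)   = 32

x* = (-1, -3), lambda* = (-6.3333)


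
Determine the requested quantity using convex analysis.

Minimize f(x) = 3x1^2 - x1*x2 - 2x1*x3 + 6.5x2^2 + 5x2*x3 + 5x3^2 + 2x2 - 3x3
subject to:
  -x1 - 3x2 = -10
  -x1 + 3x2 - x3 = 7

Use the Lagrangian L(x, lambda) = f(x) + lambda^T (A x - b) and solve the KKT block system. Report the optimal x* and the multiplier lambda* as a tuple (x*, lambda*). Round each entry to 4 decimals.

Form the Lagrangian:
  L(x, lambda) = (1/2) x^T Q x + c^T x + lambda^T (A x - b)
Stationarity (grad_x L = 0): Q x + c + A^T lambda = 0.
Primal feasibility: A x = b.

This gives the KKT block system:
  [ Q   A^T ] [ x     ]   [-c ]
  [ A    0  ] [ lambda ] = [ b ]

Solving the linear system:
  x*      = (1.8602, 2.7133, -0.7204)
  lambda* = (10.246, -0.3575)
  f(x*)   = 56.2752

x* = (1.8602, 2.7133, -0.7204), lambda* = (10.246, -0.3575)


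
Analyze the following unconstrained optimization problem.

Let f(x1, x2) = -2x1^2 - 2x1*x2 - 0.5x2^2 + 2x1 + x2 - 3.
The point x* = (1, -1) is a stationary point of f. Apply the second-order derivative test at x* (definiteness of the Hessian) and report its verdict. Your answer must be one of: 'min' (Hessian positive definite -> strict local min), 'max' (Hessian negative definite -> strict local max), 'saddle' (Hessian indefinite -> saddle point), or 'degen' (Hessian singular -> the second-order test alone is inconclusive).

Compute the Hessian H = grad^2 f:
  H = [[-4, -2], [-2, -1]]
Verify stationarity: grad f(x*) = H x* + g = (0, 0).
Eigenvalues of H: -5, 0.
H has a zero eigenvalue (singular; negative semidefinite but not definite), so H is neither positive definite, negative definite, nor indefinite. The second-order test alone is inconclusive -> degen.
(Indeed, f is constant along the null direction of H through x*, so x* is not a strict local extremum.)

degen


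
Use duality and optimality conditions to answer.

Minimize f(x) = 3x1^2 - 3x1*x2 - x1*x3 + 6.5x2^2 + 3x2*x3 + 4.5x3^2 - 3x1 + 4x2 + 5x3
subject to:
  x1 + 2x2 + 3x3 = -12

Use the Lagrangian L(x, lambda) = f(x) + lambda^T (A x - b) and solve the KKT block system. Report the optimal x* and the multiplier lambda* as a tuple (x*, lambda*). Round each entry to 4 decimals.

Form the Lagrangian:
  L(x, lambda) = (1/2) x^T Q x + c^T x + lambda^T (A x - b)
Stationarity (grad_x L = 0): Q x + c + A^T lambda = 0.
Primal feasibility: A x = b.

This gives the KKT block system:
  [ Q   A^T ] [ x     ]   [-c ]
  [ A    0  ] [ lambda ] = [ b ]

Solving the linear system:
  x*      = (-1.6776, -1.1464, -2.6765)
  lambda* = (6.9501)
  f(x*)   = 35.2327

x* = (-1.6776, -1.1464, -2.6765), lambda* = (6.9501)


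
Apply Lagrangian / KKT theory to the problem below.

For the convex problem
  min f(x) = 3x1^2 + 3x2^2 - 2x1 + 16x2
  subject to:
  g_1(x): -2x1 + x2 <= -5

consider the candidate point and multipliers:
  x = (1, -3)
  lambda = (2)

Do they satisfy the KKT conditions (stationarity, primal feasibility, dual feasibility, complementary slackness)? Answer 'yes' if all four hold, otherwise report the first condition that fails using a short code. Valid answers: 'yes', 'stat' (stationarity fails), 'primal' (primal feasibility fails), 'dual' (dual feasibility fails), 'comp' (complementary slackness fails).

Gradient of f: grad f(x) = Q x + c = (4, -2)
Constraint values g_i(x) = a_i^T x - b_i:
  g_1((1, -3)) = 0
Stationarity residual: grad f(x) + sum_i lambda_i a_i = (0, 0)
  -> stationarity OK
Primal feasibility (all g_i <= 0): OK
Dual feasibility (all lambda_i >= 0): OK
Complementary slackness (lambda_i * g_i(x) = 0 for all i): OK

Verdict: yes, KKT holds.

yes


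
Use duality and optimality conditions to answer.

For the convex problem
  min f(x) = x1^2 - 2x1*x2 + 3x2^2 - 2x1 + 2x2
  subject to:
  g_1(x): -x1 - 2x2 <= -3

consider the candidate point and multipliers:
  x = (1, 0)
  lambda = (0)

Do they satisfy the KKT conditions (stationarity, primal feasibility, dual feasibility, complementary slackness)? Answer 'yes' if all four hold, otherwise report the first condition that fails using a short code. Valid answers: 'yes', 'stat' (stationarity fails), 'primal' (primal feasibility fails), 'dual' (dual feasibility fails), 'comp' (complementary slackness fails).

Gradient of f: grad f(x) = Q x + c = (0, 0)
Constraint values g_i(x) = a_i^T x - b_i:
  g_1((1, 0)) = 2
Stationarity residual: grad f(x) + sum_i lambda_i a_i = (0, 0)
  -> stationarity OK
Primal feasibility (all g_i <= 0): FAILS
Dual feasibility (all lambda_i >= 0): OK
Complementary slackness (lambda_i * g_i(x) = 0 for all i): OK

Verdict: the first failing condition is primal_feasibility -> primal.

primal


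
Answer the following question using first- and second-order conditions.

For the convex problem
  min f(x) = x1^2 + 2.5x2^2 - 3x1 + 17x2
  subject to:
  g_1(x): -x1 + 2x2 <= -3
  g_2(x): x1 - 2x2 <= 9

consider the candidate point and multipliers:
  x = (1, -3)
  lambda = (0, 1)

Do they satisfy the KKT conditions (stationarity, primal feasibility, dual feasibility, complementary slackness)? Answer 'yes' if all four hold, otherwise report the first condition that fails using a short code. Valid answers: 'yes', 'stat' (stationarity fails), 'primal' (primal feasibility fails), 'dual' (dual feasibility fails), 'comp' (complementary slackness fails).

Gradient of f: grad f(x) = Q x + c = (-1, 2)
Constraint values g_i(x) = a_i^T x - b_i:
  g_1((1, -3)) = -4
  g_2((1, -3)) = -2
Stationarity residual: grad f(x) + sum_i lambda_i a_i = (0, 0)
  -> stationarity OK
Primal feasibility (all g_i <= 0): OK
Dual feasibility (all lambda_i >= 0): OK
Complementary slackness (lambda_i * g_i(x) = 0 for all i): FAILS

Verdict: the first failing condition is complementary_slackness -> comp.

comp


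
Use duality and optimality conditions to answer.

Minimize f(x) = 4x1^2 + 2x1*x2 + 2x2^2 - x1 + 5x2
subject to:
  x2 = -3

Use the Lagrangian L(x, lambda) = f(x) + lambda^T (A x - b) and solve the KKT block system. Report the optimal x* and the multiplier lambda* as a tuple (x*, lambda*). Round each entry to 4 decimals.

Form the Lagrangian:
  L(x, lambda) = (1/2) x^T Q x + c^T x + lambda^T (A x - b)
Stationarity (grad_x L = 0): Q x + c + A^T lambda = 0.
Primal feasibility: A x = b.

This gives the KKT block system:
  [ Q   A^T ] [ x     ]   [-c ]
  [ A    0  ] [ lambda ] = [ b ]

Solving the linear system:
  x*      = (0.875, -3)
  lambda* = (5.25)
  f(x*)   = -0.0625

x* = (0.875, -3), lambda* = (5.25)


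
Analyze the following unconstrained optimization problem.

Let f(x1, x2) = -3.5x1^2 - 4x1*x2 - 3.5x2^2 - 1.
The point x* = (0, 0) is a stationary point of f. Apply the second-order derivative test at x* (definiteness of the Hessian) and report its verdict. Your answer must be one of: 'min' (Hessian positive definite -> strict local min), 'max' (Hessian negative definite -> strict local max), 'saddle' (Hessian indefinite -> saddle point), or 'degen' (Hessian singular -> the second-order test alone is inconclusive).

Compute the Hessian H = grad^2 f:
  H = [[-7, -4], [-4, -7]]
Verify stationarity: grad f(x*) = H x* + g = (0, 0).
Eigenvalues of H: -11, -3.
Both eigenvalues < 0, so H is negative definite -> x* is a strict local max.

max


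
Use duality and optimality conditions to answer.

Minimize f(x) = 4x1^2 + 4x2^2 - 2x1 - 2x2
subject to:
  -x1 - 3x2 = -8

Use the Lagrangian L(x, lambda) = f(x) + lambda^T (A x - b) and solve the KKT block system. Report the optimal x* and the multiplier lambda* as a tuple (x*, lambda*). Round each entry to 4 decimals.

Form the Lagrangian:
  L(x, lambda) = (1/2) x^T Q x + c^T x + lambda^T (A x - b)
Stationarity (grad_x L = 0): Q x + c + A^T lambda = 0.
Primal feasibility: A x = b.

This gives the KKT block system:
  [ Q   A^T ] [ x     ]   [-c ]
  [ A    0  ] [ lambda ] = [ b ]

Solving the linear system:
  x*      = (0.95, 2.35)
  lambda* = (5.6)
  f(x*)   = 19.1

x* = (0.95, 2.35), lambda* = (5.6)


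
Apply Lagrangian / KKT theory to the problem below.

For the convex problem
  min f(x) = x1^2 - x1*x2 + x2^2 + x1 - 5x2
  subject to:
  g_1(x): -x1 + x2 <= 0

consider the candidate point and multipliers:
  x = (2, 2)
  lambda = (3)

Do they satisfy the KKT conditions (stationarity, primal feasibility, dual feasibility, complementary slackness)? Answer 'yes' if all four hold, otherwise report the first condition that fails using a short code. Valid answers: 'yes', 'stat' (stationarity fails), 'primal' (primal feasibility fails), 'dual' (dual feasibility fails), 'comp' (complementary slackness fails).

Gradient of f: grad f(x) = Q x + c = (3, -3)
Constraint values g_i(x) = a_i^T x - b_i:
  g_1((2, 2)) = 0
Stationarity residual: grad f(x) + sum_i lambda_i a_i = (0, 0)
  -> stationarity OK
Primal feasibility (all g_i <= 0): OK
Dual feasibility (all lambda_i >= 0): OK
Complementary slackness (lambda_i * g_i(x) = 0 for all i): OK

Verdict: yes, KKT holds.

yes


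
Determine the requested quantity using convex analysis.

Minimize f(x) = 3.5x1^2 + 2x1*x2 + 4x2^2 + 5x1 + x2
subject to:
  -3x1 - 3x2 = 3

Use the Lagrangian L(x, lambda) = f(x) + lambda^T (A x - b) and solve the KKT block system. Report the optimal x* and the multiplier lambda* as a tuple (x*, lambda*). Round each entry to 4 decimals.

Form the Lagrangian:
  L(x, lambda) = (1/2) x^T Q x + c^T x + lambda^T (A x - b)
Stationarity (grad_x L = 0): Q x + c + A^T lambda = 0.
Primal feasibility: A x = b.

This gives the KKT block system:
  [ Q   A^T ] [ x     ]   [-c ]
  [ A    0  ] [ lambda ] = [ b ]

Solving the linear system:
  x*      = (-0.9091, -0.0909)
  lambda* = (-0.5152)
  f(x*)   = -1.5455

x* = (-0.9091, -0.0909), lambda* = (-0.5152)


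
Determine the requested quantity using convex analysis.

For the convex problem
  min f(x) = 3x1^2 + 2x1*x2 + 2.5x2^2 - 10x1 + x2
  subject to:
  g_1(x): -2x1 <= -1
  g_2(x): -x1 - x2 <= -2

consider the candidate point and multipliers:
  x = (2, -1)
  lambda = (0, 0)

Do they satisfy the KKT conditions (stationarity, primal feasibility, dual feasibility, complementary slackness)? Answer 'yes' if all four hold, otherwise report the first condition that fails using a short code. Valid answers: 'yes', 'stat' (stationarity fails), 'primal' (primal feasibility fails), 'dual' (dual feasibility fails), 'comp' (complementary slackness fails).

Gradient of f: grad f(x) = Q x + c = (0, 0)
Constraint values g_i(x) = a_i^T x - b_i:
  g_1((2, -1)) = -3
  g_2((2, -1)) = 1
Stationarity residual: grad f(x) + sum_i lambda_i a_i = (0, 0)
  -> stationarity OK
Primal feasibility (all g_i <= 0): FAILS
Dual feasibility (all lambda_i >= 0): OK
Complementary slackness (lambda_i * g_i(x) = 0 for all i): OK

Verdict: the first failing condition is primal_feasibility -> primal.

primal


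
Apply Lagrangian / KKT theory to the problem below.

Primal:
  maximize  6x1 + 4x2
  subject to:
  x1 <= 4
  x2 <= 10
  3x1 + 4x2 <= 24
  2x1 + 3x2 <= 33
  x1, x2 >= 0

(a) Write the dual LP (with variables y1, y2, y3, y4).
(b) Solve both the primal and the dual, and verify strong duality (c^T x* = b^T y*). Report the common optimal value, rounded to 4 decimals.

The standard primal-dual pair for 'max c^T x s.t. A x <= b, x >= 0' is:
  Dual:  min b^T y  s.t.  A^T y >= c,  y >= 0.

So the dual LP is:
  minimize  4y1 + 10y2 + 24y3 + 33y4
  subject to:
    y1 + 3y3 + 2y4 >= 6
    y2 + 4y3 + 3y4 >= 4
    y1, y2, y3, y4 >= 0

Solving the primal: x* = (4, 3).
  primal value c^T x* = 36.
Solving the dual: y* = (3, 0, 1, 0).
  dual value b^T y* = 36.
Strong duality: c^T x* = b^T y*. Confirmed.

36


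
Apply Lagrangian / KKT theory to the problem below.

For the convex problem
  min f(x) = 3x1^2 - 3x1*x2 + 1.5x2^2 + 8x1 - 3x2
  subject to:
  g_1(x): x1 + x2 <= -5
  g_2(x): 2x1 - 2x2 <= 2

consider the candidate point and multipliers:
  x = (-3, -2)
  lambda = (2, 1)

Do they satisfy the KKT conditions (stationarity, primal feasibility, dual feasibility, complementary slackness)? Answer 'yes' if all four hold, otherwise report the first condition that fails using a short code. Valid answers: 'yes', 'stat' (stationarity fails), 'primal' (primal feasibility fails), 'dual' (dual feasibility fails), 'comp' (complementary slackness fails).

Gradient of f: grad f(x) = Q x + c = (-4, 0)
Constraint values g_i(x) = a_i^T x - b_i:
  g_1((-3, -2)) = 0
  g_2((-3, -2)) = -4
Stationarity residual: grad f(x) + sum_i lambda_i a_i = (0, 0)
  -> stationarity OK
Primal feasibility (all g_i <= 0): OK
Dual feasibility (all lambda_i >= 0): OK
Complementary slackness (lambda_i * g_i(x) = 0 for all i): FAILS

Verdict: the first failing condition is complementary_slackness -> comp.

comp


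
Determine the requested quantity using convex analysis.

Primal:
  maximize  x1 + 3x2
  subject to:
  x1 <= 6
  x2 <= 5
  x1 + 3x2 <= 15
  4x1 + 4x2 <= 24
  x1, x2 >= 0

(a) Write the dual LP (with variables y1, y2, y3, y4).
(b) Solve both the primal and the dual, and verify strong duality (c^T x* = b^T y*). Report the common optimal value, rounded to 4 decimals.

The standard primal-dual pair for 'max c^T x s.t. A x <= b, x >= 0' is:
  Dual:  min b^T y  s.t.  A^T y >= c,  y >= 0.

So the dual LP is:
  minimize  6y1 + 5y2 + 15y3 + 24y4
  subject to:
    y1 + y3 + 4y4 >= 1
    y2 + 3y3 + 4y4 >= 3
    y1, y2, y3, y4 >= 0

Solving the primal: x* = (1.5, 4.5).
  primal value c^T x* = 15.
Solving the dual: y* = (0, 0, 1, 0).
  dual value b^T y* = 15.
Strong duality: c^T x* = b^T y*. Confirmed.

15


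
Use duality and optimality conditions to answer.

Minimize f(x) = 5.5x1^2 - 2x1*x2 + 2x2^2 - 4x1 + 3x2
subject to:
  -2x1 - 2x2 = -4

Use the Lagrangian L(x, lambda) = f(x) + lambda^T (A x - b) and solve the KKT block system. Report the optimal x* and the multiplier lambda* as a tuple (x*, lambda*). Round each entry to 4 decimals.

Form the Lagrangian:
  L(x, lambda) = (1/2) x^T Q x + c^T x + lambda^T (A x - b)
Stationarity (grad_x L = 0): Q x + c + A^T lambda = 0.
Primal feasibility: A x = b.

This gives the KKT block system:
  [ Q   A^T ] [ x     ]   [-c ]
  [ A    0  ] [ lambda ] = [ b ]

Solving the linear system:
  x*      = (1, 1)
  lambda* = (2.5)
  f(x*)   = 4.5

x* = (1, 1), lambda* = (2.5)


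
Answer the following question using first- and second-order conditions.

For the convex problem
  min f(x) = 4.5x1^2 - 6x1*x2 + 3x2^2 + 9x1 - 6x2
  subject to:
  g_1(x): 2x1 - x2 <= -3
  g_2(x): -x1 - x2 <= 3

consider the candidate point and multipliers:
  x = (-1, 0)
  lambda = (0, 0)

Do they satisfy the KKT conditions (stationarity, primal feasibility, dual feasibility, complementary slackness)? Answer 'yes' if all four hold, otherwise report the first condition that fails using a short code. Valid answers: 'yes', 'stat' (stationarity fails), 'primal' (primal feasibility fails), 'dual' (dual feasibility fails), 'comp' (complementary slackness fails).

Gradient of f: grad f(x) = Q x + c = (0, 0)
Constraint values g_i(x) = a_i^T x - b_i:
  g_1((-1, 0)) = 1
  g_2((-1, 0)) = -2
Stationarity residual: grad f(x) + sum_i lambda_i a_i = (0, 0)
  -> stationarity OK
Primal feasibility (all g_i <= 0): FAILS
Dual feasibility (all lambda_i >= 0): OK
Complementary slackness (lambda_i * g_i(x) = 0 for all i): OK

Verdict: the first failing condition is primal_feasibility -> primal.

primal


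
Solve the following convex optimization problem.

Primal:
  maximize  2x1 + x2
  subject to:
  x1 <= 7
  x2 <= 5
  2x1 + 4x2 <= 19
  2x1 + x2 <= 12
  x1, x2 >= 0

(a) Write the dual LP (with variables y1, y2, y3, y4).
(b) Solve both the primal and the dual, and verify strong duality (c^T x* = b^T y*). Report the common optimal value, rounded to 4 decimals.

The standard primal-dual pair for 'max c^T x s.t. A x <= b, x >= 0' is:
  Dual:  min b^T y  s.t.  A^T y >= c,  y >= 0.

So the dual LP is:
  minimize  7y1 + 5y2 + 19y3 + 12y4
  subject to:
    y1 + 2y3 + 2y4 >= 2
    y2 + 4y3 + y4 >= 1
    y1, y2, y3, y4 >= 0

Solving the primal: x* = (4.8333, 2.3333).
  primal value c^T x* = 12.
Solving the dual: y* = (0, 0, 0, 1).
  dual value b^T y* = 12.
Strong duality: c^T x* = b^T y*. Confirmed.

12


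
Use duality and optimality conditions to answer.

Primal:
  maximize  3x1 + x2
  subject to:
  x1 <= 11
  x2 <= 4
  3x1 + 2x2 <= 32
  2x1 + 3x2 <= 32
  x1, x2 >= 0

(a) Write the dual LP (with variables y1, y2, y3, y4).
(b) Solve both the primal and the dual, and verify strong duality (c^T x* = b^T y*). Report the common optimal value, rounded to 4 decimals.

The standard primal-dual pair for 'max c^T x s.t. A x <= b, x >= 0' is:
  Dual:  min b^T y  s.t.  A^T y >= c,  y >= 0.

So the dual LP is:
  minimize  11y1 + 4y2 + 32y3 + 32y4
  subject to:
    y1 + 3y3 + 2y4 >= 3
    y2 + 2y3 + 3y4 >= 1
    y1, y2, y3, y4 >= 0

Solving the primal: x* = (10.6667, 0).
  primal value c^T x* = 32.
Solving the dual: y* = (0, 0, 1, 0).
  dual value b^T y* = 32.
Strong duality: c^T x* = b^T y*. Confirmed.

32


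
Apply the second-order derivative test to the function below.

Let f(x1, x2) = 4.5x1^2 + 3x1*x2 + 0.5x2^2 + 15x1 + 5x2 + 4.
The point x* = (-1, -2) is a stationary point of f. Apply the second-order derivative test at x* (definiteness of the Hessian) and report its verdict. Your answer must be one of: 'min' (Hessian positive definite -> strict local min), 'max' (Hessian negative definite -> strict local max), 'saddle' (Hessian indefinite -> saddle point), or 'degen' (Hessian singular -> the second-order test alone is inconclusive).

Compute the Hessian H = grad^2 f:
  H = [[9, 3], [3, 1]]
Verify stationarity: grad f(x*) = H x* + g = (0, 0).
Eigenvalues of H: 0, 10.
H has a zero eigenvalue (singular; positive semidefinite but not definite), so H is neither positive definite, negative definite, nor indefinite. The second-order test alone is inconclusive -> degen.
(Indeed, f is constant along the null direction of H through x*, so x* is not a strict local extremum.)

degen


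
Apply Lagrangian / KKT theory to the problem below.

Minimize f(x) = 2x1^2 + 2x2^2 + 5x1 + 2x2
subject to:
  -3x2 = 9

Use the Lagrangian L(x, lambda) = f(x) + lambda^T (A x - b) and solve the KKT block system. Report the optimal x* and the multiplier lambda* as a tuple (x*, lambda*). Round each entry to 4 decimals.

Form the Lagrangian:
  L(x, lambda) = (1/2) x^T Q x + c^T x + lambda^T (A x - b)
Stationarity (grad_x L = 0): Q x + c + A^T lambda = 0.
Primal feasibility: A x = b.

This gives the KKT block system:
  [ Q   A^T ] [ x     ]   [-c ]
  [ A    0  ] [ lambda ] = [ b ]

Solving the linear system:
  x*      = (-1.25, -3)
  lambda* = (-3.3333)
  f(x*)   = 8.875

x* = (-1.25, -3), lambda* = (-3.3333)


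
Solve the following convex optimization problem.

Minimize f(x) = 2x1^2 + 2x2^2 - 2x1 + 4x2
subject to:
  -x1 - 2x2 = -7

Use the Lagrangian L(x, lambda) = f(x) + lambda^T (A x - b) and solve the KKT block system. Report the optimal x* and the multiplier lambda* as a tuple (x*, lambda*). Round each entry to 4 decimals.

Form the Lagrangian:
  L(x, lambda) = (1/2) x^T Q x + c^T x + lambda^T (A x - b)
Stationarity (grad_x L = 0): Q x + c + A^T lambda = 0.
Primal feasibility: A x = b.

This gives the KKT block system:
  [ Q   A^T ] [ x     ]   [-c ]
  [ A    0  ] [ lambda ] = [ b ]

Solving the linear system:
  x*      = (2.2, 2.4)
  lambda* = (6.8)
  f(x*)   = 26.4

x* = (2.2, 2.4), lambda* = (6.8)


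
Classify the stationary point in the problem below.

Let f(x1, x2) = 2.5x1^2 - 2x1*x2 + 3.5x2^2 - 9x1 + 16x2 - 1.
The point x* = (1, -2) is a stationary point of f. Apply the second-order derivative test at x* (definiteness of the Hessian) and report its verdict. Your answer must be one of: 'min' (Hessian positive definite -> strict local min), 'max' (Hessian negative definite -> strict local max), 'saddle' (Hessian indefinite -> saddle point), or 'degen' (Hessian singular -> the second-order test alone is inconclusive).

Compute the Hessian H = grad^2 f:
  H = [[5, -2], [-2, 7]]
Verify stationarity: grad f(x*) = H x* + g = (0, 0).
Eigenvalues of H: 3.7639, 8.2361.
Both eigenvalues > 0, so H is positive definite -> x* is a strict local min.

min


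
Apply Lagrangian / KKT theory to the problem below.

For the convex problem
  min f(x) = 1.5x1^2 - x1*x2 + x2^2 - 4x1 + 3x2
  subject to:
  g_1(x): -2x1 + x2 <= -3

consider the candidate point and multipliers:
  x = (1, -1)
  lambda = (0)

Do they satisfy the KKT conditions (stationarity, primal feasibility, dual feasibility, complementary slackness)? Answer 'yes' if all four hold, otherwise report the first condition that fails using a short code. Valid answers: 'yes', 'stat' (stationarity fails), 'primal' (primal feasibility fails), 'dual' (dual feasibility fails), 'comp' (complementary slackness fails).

Gradient of f: grad f(x) = Q x + c = (0, 0)
Constraint values g_i(x) = a_i^T x - b_i:
  g_1((1, -1)) = 0
Stationarity residual: grad f(x) + sum_i lambda_i a_i = (0, 0)
  -> stationarity OK
Primal feasibility (all g_i <= 0): OK
Dual feasibility (all lambda_i >= 0): OK
Complementary slackness (lambda_i * g_i(x) = 0 for all i): OK

Verdict: yes, KKT holds.

yes


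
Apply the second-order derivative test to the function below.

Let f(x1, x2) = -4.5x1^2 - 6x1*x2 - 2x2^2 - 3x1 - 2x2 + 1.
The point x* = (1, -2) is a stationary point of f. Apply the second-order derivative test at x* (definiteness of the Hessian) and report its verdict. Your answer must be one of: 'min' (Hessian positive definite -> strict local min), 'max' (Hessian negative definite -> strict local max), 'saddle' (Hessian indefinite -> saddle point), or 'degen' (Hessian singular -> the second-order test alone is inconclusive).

Compute the Hessian H = grad^2 f:
  H = [[-9, -6], [-6, -4]]
Verify stationarity: grad f(x*) = H x* + g = (0, 0).
Eigenvalues of H: -13, 0.
H has a zero eigenvalue (singular; negative semidefinite but not definite), so H is neither positive definite, negative definite, nor indefinite. The second-order test alone is inconclusive -> degen.
(Indeed, f is constant along the null direction of H through x*, so x* is not a strict local extremum.)

degen


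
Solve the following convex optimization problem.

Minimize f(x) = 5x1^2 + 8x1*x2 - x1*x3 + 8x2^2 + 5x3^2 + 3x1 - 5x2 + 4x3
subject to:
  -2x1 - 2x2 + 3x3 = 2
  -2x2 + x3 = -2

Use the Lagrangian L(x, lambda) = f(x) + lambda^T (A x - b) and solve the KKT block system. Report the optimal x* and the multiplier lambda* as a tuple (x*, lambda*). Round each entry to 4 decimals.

Form the Lagrangian:
  L(x, lambda) = (1/2) x^T Q x + c^T x + lambda^T (A x - b)
Stationarity (grad_x L = 0): Q x + c + A^T lambda = 0.
Primal feasibility: A x = b.

This gives the KKT block system:
  [ Q   A^T ] [ x     ]   [-c ]
  [ A    0  ] [ lambda ] = [ b ]

Solving the linear system:
  x*      = (-1.8167, 1.0917, 0.1833)
  lambda* = (-3.3083, 2.275)
  f(x*)   = 0.4958

x* = (-1.8167, 1.0917, 0.1833), lambda* = (-3.3083, 2.275)


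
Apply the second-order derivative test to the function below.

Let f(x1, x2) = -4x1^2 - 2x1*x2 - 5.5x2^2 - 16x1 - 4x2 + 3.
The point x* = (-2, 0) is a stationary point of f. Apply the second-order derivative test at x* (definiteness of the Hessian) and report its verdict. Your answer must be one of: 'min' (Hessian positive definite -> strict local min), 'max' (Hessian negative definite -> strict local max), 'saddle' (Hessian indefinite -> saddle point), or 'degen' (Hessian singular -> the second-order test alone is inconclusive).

Compute the Hessian H = grad^2 f:
  H = [[-8, -2], [-2, -11]]
Verify stationarity: grad f(x*) = H x* + g = (0, 0).
Eigenvalues of H: -12, -7.
Both eigenvalues < 0, so H is negative definite -> x* is a strict local max.

max


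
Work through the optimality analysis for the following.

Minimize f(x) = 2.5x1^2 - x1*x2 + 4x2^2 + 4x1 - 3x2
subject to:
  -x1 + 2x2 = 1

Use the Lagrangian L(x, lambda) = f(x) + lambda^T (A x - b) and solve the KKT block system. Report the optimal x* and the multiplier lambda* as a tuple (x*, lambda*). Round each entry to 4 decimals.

Form the Lagrangian:
  L(x, lambda) = (1/2) x^T Q x + c^T x + lambda^T (A x - b)
Stationarity (grad_x L = 0): Q x + c + A^T lambda = 0.
Primal feasibility: A x = b.

This gives the KKT block system:
  [ Q   A^T ] [ x     ]   [-c ]
  [ A    0  ] [ lambda ] = [ b ]

Solving the linear system:
  x*      = (-0.6667, 0.1667)
  lambda* = (0.5)
  f(x*)   = -1.8333

x* = (-0.6667, 0.1667), lambda* = (0.5)


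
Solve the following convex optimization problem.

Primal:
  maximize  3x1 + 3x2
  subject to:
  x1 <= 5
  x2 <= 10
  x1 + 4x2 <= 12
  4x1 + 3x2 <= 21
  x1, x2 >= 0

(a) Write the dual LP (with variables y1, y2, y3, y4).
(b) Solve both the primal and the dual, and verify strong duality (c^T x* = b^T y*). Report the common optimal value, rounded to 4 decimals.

The standard primal-dual pair for 'max c^T x s.t. A x <= b, x >= 0' is:
  Dual:  min b^T y  s.t.  A^T y >= c,  y >= 0.

So the dual LP is:
  minimize  5y1 + 10y2 + 12y3 + 21y4
  subject to:
    y1 + y3 + 4y4 >= 3
    y2 + 4y3 + 3y4 >= 3
    y1, y2, y3, y4 >= 0

Solving the primal: x* = (3.6923, 2.0769).
  primal value c^T x* = 17.3077.
Solving the dual: y* = (0, 0, 0.2308, 0.6923).
  dual value b^T y* = 17.3077.
Strong duality: c^T x* = b^T y*. Confirmed.

17.3077


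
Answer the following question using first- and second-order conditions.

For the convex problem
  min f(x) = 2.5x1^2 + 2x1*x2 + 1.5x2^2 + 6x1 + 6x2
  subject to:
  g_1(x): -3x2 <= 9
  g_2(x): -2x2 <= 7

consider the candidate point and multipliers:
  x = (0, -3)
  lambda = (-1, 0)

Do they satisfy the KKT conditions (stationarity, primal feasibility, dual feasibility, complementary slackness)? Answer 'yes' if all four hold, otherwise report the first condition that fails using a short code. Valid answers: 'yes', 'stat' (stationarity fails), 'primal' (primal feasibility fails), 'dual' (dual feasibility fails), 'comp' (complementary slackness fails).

Gradient of f: grad f(x) = Q x + c = (0, -3)
Constraint values g_i(x) = a_i^T x - b_i:
  g_1((0, -3)) = 0
  g_2((0, -3)) = -1
Stationarity residual: grad f(x) + sum_i lambda_i a_i = (0, 0)
  -> stationarity OK
Primal feasibility (all g_i <= 0): OK
Dual feasibility (all lambda_i >= 0): FAILS
Complementary slackness (lambda_i * g_i(x) = 0 for all i): OK

Verdict: the first failing condition is dual_feasibility -> dual.

dual


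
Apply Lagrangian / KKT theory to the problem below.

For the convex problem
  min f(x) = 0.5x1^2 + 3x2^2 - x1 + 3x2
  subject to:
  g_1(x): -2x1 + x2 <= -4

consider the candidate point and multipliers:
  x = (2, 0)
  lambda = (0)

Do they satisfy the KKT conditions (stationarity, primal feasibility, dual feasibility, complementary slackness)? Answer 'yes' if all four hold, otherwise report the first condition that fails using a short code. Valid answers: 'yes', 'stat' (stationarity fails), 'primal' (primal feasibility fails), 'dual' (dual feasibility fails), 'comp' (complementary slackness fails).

Gradient of f: grad f(x) = Q x + c = (1, 3)
Constraint values g_i(x) = a_i^T x - b_i:
  g_1((2, 0)) = 0
Stationarity residual: grad f(x) + sum_i lambda_i a_i = (1, 3)
  -> stationarity FAILS
Primal feasibility (all g_i <= 0): OK
Dual feasibility (all lambda_i >= 0): OK
Complementary slackness (lambda_i * g_i(x) = 0 for all i): OK

Verdict: the first failing condition is stationarity -> stat.

stat


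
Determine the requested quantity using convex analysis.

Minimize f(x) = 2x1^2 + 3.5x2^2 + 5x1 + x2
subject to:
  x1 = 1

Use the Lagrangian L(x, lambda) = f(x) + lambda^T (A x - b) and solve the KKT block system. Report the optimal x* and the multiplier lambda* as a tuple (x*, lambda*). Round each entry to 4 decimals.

Form the Lagrangian:
  L(x, lambda) = (1/2) x^T Q x + c^T x + lambda^T (A x - b)
Stationarity (grad_x L = 0): Q x + c + A^T lambda = 0.
Primal feasibility: A x = b.

This gives the KKT block system:
  [ Q   A^T ] [ x     ]   [-c ]
  [ A    0  ] [ lambda ] = [ b ]

Solving the linear system:
  x*      = (1, -0.1429)
  lambda* = (-9)
  f(x*)   = 6.9286

x* = (1, -0.1429), lambda* = (-9)


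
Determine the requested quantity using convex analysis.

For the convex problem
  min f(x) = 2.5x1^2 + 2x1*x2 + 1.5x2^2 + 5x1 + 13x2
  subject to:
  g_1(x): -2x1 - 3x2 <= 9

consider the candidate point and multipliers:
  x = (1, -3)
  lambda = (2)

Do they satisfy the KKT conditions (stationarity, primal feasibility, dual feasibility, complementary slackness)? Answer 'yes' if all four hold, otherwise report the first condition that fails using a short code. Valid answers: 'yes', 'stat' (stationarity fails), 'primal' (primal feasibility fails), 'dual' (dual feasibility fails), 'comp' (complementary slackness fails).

Gradient of f: grad f(x) = Q x + c = (4, 6)
Constraint values g_i(x) = a_i^T x - b_i:
  g_1((1, -3)) = -2
Stationarity residual: grad f(x) + sum_i lambda_i a_i = (0, 0)
  -> stationarity OK
Primal feasibility (all g_i <= 0): OK
Dual feasibility (all lambda_i >= 0): OK
Complementary slackness (lambda_i * g_i(x) = 0 for all i): FAILS

Verdict: the first failing condition is complementary_slackness -> comp.

comp


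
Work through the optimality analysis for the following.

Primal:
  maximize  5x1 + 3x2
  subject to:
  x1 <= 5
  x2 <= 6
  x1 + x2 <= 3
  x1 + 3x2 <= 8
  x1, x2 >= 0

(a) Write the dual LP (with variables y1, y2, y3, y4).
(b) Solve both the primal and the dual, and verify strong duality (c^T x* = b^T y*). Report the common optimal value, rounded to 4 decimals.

The standard primal-dual pair for 'max c^T x s.t. A x <= b, x >= 0' is:
  Dual:  min b^T y  s.t.  A^T y >= c,  y >= 0.

So the dual LP is:
  minimize  5y1 + 6y2 + 3y3 + 8y4
  subject to:
    y1 + y3 + y4 >= 5
    y2 + y3 + 3y4 >= 3
    y1, y2, y3, y4 >= 0

Solving the primal: x* = (3, 0).
  primal value c^T x* = 15.
Solving the dual: y* = (0, 0, 5, 0).
  dual value b^T y* = 15.
Strong duality: c^T x* = b^T y*. Confirmed.

15
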